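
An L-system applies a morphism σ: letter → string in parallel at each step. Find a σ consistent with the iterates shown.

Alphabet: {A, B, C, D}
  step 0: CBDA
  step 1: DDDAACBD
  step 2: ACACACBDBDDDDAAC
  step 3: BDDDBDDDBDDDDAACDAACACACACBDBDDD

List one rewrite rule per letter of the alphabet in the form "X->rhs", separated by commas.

A->BD, B->DA, C->DD, D->AC

  step 2 ⇒ step 3: ACACACBDBDDDDAAC ⇒ BD·DD·BD·DD·BD·DD·DA·AC·DA·AC·AC·AC·AC·BD·BD·DD
    A ↦ BD
    B ↦ DA
    C ↦ DD
    D ↦ AC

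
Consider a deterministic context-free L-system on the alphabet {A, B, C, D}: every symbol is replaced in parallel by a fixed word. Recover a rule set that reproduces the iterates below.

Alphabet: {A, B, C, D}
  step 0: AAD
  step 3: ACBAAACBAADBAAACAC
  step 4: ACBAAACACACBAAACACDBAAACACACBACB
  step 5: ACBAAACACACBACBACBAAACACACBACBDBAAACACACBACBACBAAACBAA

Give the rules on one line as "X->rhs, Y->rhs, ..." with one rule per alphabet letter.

A->AC, B->AA, C->B, D->DB

  step 4 ⇒ step 5: ACBAAACACACBAAACACDBAAACACACBACB ⇒ AC·B·AA·AC·AC·AC·B·AC·B·AC·B·AA·AC·AC·AC·B·AC·B·DB·AA·AC·AC·AC·B·AC·B·AC·B·AA·AC·B·AA
    A ↦ AC
    B ↦ AA
    C ↦ B
    D ↦ DB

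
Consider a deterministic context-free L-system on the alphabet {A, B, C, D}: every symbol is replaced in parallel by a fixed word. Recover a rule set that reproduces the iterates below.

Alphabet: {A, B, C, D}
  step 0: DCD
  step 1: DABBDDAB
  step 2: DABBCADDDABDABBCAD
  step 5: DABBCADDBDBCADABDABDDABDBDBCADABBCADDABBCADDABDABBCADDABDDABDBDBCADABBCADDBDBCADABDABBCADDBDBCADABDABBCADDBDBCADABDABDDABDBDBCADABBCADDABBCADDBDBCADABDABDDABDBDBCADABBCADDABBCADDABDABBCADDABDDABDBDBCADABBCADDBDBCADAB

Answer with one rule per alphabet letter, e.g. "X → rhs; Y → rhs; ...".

A->BCA, B->D, C->BD, D->DAB

  step 1 ⇒ step 2: DABBDDAB ⇒ DAB·BCA·D·D·DAB·DAB·BCA·D
    A ↦ BCA
    B ↦ D
    D ↦ DAB
  step 0 ⇒ step 1: DCD ⇒ DAB·BD·DAB
    C ↦ BD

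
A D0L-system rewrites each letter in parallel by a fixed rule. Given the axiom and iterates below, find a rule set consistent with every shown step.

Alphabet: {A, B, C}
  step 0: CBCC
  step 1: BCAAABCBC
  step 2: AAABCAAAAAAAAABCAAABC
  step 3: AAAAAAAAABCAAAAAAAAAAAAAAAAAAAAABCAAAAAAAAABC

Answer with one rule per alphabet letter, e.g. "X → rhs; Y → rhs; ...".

A->AA, B->AAA, C->BC

  step 2 ⇒ step 3: AAABCAAAAAAAAABCAAABC ⇒ AA·AA·AA·AAA·BC·AA·AA·AA·AA·AA·AA·AA·AA·AA·AAA·BC·AA·AA·AA·AAA·BC
    A ↦ AA
    B ↦ AAA
    C ↦ BC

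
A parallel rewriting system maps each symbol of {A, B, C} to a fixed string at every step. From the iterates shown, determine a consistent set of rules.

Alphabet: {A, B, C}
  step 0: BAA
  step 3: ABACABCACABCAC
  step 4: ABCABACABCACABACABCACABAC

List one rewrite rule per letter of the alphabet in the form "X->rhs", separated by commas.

A->AB, B->C, C->AC

  step 3 ⇒ step 4: ABACABCACABCAC ⇒ AB·C·AB·AC·AB·C·AC·AB·AC·AB·C·AC·AB·AC
    A ↦ AB
    B ↦ C
    C ↦ AC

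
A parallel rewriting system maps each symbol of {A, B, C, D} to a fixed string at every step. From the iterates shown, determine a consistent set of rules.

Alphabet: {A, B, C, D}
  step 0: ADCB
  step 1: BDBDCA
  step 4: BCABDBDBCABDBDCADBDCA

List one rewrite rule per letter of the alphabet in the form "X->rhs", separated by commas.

  step 0 ⇒ step 1: ADCB ⇒ BD·B·D·CA
    A ↦ BD
    B ↦ CA
    C ↦ D
    D ↦ B

A->BD, B->CA, C->D, D->B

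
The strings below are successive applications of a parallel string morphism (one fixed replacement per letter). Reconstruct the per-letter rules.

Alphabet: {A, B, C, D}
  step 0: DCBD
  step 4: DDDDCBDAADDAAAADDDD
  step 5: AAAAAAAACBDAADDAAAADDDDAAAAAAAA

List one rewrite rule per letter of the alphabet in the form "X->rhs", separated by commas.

A->D, B->D, C->CB, D->AA

  step 4 ⇒ step 5: DDDDCBDAADDAAAADDDD ⇒ AA·AA·AA·AA·CB·D·AA·D·D·AA·AA·D·D·D·D·AA·AA·AA·AA
    A ↦ D
    B ↦ D
    C ↦ CB
    D ↦ AA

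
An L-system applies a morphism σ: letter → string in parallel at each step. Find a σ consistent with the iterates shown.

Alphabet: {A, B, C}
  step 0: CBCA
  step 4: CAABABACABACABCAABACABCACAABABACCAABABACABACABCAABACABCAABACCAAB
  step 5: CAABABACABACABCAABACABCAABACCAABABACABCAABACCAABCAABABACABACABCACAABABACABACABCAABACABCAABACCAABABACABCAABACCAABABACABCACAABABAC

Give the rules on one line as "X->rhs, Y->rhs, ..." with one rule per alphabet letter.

A->AB, B->AC, C->CA

  step 4 ⇒ step 5: CAABABACABACABCAABACABCACAABABACCAABABACABACABCAABACABCAABACCAAB ⇒ CA·AB·AB·AC·AB·AC·AB·CA·AB·AC·AB·CA·AB·AC·CA·AB·AB·AC·AB·CA·AB·AC·CA·AB·CA·AB·AB·AC·AB·AC·AB·CA·CA·AB·AB·AC·AB·AC·AB·CA·AB·AC·AB·CA·AB·AC·CA·AB·AB·AC·AB·CA·AB·AC·CA·AB·AB·AC·AB·CA·CA·AB·AB·AC
    A ↦ AB
    B ↦ AC
    C ↦ CA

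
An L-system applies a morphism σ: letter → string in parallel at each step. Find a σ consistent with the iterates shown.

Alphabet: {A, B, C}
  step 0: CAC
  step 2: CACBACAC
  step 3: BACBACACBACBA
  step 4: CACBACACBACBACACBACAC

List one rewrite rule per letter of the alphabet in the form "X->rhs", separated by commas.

  step 3 ⇒ step 4: BACBACACBACBA ⇒ CA·C·BA·CA·C·BA·C·BA·CA·C·BA·CA·C
    A ↦ C
    B ↦ CA
    C ↦ BA

A->C, B->CA, C->BA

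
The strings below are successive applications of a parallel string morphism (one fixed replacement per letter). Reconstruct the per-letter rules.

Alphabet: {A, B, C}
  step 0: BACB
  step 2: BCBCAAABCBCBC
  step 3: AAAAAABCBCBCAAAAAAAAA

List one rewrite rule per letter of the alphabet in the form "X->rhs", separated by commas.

A->BC, B->AA, C->A

  step 2 ⇒ step 3: BCBCAAABCBCBC ⇒ AA·A·AA·A·BC·BC·BC·AA·A·AA·A·AA·A
    A ↦ BC
    B ↦ AA
    C ↦ A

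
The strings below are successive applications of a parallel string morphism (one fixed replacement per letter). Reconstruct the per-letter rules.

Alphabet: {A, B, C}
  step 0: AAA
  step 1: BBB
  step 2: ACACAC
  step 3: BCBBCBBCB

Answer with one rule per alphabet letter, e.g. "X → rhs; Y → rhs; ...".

A->B, B->AC, C->CB

  step 2 ⇒ step 3: ACACAC ⇒ B·CB·B·CB·B·CB
    A ↦ B
    C ↦ CB
  step 1 ⇒ step 2: BBB ⇒ AC·AC·AC
    B ↦ AC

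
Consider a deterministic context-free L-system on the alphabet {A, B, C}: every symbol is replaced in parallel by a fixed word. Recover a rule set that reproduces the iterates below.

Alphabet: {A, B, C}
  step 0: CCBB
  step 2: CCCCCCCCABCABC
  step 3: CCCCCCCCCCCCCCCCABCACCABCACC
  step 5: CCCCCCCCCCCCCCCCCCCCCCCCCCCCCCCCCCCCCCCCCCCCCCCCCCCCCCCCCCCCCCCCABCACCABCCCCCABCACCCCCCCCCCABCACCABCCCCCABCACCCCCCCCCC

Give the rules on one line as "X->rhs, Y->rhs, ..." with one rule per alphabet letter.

  step 2 ⇒ step 3: CCCCCCCCABCABC ⇒ CC·CC·CC·CC·CC·CC·CC·CC·ABC·A·CC·ABC·A·CC
    A ↦ ABC
    B ↦ A
    C ↦ CC

A->ABC, B->A, C->CC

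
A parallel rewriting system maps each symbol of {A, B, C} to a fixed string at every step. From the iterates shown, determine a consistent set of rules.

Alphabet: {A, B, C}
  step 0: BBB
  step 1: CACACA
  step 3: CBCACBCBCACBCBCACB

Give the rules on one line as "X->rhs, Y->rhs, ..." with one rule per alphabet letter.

  step 0 ⇒ step 1: BBB ⇒ CA·CA·CA
    B ↦ CA
    A ↦ C  (constrained at step 1)
    C ↦ CB  (constrained at step 1)

A->C, B->CA, C->CB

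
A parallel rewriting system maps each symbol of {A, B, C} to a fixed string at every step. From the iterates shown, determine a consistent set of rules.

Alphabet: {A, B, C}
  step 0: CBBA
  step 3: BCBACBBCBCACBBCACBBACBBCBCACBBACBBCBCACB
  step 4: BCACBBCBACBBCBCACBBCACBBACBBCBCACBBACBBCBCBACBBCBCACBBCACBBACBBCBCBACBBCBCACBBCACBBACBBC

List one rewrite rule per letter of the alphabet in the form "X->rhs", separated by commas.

  step 3 ⇒ step 4: BCBACBBCBCACBBCACBBACBBCBCACBBACBBCBCACB ⇒ BC·ACB·BC·B·ACB·BC·BC·ACB·BC·ACB·B·ACB·BC·BC·ACB·B·ACB·BC·BC·B·ACB·BC·BC·ACB·BC·ACB·B·ACB·BC·BC·B·ACB·BC·BC·ACB·BC·ACB·B·ACB·BC
    A ↦ B
    B ↦ BC
    C ↦ ACB

A->B, B->BC, C->ACB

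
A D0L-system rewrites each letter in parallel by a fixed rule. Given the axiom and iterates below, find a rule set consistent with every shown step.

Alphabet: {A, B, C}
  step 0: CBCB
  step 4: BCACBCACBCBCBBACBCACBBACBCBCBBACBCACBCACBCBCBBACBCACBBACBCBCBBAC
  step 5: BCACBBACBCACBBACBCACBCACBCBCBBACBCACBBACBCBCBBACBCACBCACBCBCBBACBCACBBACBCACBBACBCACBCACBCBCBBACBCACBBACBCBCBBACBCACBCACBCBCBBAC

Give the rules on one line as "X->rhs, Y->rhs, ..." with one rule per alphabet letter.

A->BB, B->BC, C->AC

  step 4 ⇒ step 5: BCACBCACBCBCBBACBCACBBACBCBCBBACBCACBCACBCBCBBACBCACBBACBCBCBBAC ⇒ BC·AC·BB·AC·BC·AC·BB·AC·BC·AC·BC·AC·BC·BC·BB·AC·BC·AC·BB·AC·BC·BC·BB·AC·BC·AC·BC·AC·BC·BC·BB·AC·BC·AC·BB·AC·BC·AC·BB·AC·BC·AC·BC·AC·BC·BC·BB·AC·BC·AC·BB·AC·BC·BC·BB·AC·BC·AC·BC·AC·BC·BC·BB·AC
    A ↦ BB
    B ↦ BC
    C ↦ AC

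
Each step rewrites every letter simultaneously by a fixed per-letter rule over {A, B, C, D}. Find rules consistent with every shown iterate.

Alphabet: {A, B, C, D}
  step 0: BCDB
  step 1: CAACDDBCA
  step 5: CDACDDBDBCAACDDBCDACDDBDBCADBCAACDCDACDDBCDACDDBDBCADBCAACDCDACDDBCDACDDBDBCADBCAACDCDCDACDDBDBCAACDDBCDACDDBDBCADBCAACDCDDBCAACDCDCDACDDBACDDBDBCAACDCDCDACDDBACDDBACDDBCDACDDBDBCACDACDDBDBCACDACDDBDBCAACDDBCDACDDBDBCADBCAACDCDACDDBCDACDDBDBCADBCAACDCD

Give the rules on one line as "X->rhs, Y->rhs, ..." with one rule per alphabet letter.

  step 0 ⇒ step 1: BCDB ⇒ CA·ACD·DB·CA
    B ↦ CA
    C ↦ ACD
    D ↦ DB
    A ↦ CD  (constrained at step 1)

A->CD, B->CA, C->ACD, D->DB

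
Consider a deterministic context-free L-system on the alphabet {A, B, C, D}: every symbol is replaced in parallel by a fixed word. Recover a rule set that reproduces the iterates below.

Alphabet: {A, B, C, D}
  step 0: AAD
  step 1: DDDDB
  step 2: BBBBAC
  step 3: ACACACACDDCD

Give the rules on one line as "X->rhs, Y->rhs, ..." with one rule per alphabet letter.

A->DD, B->AC, C->CD, D->B

  step 2 ⇒ step 3: BBBBAC ⇒ AC·AC·AC·AC·DD·CD
    A ↦ DD
    B ↦ AC
    C ↦ CD
  step 0 ⇒ step 1: AAD ⇒ DD·DD·B
    D ↦ B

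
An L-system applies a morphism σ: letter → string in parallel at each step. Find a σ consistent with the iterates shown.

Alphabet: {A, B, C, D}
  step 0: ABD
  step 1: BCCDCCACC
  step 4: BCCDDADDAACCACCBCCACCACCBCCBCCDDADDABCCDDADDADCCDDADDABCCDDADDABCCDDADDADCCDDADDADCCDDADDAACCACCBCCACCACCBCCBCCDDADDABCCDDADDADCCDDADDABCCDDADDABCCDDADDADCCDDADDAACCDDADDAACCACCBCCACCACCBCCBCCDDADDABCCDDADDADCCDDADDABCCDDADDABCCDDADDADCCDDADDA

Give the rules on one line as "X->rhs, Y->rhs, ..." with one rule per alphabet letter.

  step 0 ⇒ step 1: ABD ⇒ BCC·DCC·ACC
    A ↦ BCC
    B ↦ DCC
    D ↦ ACC
    C ↦ DDA  (constrained at step 1)

A->BCC, B->DCC, C->DDA, D->ACC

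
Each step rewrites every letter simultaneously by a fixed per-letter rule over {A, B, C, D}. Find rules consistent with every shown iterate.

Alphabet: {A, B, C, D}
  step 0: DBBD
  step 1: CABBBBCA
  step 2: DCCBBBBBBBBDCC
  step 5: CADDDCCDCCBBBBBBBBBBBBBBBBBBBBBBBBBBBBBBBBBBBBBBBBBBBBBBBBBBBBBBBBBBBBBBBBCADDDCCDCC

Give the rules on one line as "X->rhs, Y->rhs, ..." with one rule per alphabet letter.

  step 1 ⇒ step 2: CABBBBCA ⇒ D·CC·BB·BB·BB·BB·D·CC
    A ↦ CC
    B ↦ BB
    C ↦ D
  step 0 ⇒ step 1: DBBD ⇒ CA·BB·BB·CA
    D ↦ CA

A->CC, B->BB, C->D, D->CA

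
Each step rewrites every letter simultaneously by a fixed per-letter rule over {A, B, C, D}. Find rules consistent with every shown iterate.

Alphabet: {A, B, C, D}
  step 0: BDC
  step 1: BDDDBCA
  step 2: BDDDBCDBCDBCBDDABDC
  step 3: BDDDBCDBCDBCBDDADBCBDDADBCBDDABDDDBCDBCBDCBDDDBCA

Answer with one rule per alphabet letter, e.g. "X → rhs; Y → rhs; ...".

A->BDC, B->BDD, C->A, D->DBC

  step 2 ⇒ step 3: BDDDBCDBCDBCBDDABDC ⇒ BDD·DBC·DBC·DBC·BDD·A·DBC·BDD·A·DBC·BDD·A·BDD·DBC·DBC·BDC·BDD·DBC·A
    A ↦ BDC
    B ↦ BDD
    C ↦ A
    D ↦ DBC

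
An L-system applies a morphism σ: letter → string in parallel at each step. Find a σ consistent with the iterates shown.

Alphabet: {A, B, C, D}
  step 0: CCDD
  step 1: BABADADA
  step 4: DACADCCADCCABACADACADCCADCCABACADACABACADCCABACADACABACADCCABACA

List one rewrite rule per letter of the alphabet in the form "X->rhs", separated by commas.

  step 0 ⇒ step 1: CCDD ⇒ BA·BA·DA·DA
    C ↦ BA
    D ↦ DA
    A ↦ CA  (constrained at step 1)
    B ↦ DC  (constrained at step 1)

A->CA, B->DC, C->BA, D->DA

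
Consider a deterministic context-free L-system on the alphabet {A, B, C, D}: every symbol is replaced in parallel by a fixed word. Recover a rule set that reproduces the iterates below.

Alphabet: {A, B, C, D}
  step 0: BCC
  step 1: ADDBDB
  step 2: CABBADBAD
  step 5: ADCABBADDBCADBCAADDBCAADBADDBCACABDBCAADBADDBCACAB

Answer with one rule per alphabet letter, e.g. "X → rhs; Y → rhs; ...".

  step 1 ⇒ step 2: ADDBDB ⇒ CA·B·B·AD·B·AD
    A ↦ CA
    B ↦ AD
    D ↦ B
  step 0 ⇒ step 1: BCC ⇒ AD·DB·DB
    C ↦ DB

A->CA, B->AD, C->DB, D->B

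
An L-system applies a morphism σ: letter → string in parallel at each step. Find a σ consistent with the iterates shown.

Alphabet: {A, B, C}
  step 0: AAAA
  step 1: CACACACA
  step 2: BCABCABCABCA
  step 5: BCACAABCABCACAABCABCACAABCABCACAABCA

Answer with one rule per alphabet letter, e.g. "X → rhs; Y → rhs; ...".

  step 1 ⇒ step 2: CACACACA ⇒ B·CA·B·CA·B·CA·B·CA
    A ↦ CA
    C ↦ B
    B ↦ A  (constrained at step 2)

A->CA, B->A, C->B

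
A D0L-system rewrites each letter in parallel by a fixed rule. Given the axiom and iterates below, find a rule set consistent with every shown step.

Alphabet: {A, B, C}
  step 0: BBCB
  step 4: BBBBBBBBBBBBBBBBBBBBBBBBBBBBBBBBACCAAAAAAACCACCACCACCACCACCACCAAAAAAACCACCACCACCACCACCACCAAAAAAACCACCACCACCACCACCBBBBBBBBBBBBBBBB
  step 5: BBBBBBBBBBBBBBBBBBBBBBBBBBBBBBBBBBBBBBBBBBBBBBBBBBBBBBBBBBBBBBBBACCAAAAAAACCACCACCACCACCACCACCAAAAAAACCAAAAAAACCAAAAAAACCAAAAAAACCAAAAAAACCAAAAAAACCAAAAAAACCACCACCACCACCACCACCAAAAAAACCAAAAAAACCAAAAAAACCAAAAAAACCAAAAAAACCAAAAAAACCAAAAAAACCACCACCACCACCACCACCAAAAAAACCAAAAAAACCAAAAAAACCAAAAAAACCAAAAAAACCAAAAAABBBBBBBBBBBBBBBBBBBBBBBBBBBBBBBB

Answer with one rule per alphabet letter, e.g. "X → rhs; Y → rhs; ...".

A->ACC, B->BB, C->AAA

  step 4 ⇒ step 5: BBBBBBBBBBBBBBBBBBBBBBBBBBBBBBBBACCAAAAAAACCACCACCACCACCACCACCAAAAAAACCACCACCACCACCACCACCAAAAAAACCACCACCACCACCACCBBBBBBBBBBBBBBBB ⇒ BB·BB·BB·BB·BB·BB·BB·BB·BB·BB·BB·BB·BB·BB·BB·BB·BB·BB·BB·BB·BB·BB·BB·BB·BB·BB·BB·BB·BB·BB·BB·BB·ACC·AAA·AAA·ACC·ACC·ACC·ACC·ACC·ACC·ACC·AAA·AAA·ACC·AAA·AAA·ACC·AAA·AAA·ACC·AAA·AAA·ACC·AAA·AAA·ACC·AAA·AAA·ACC·AAA·AAA·ACC·ACC·ACC·ACC·ACC·ACC·ACC·AAA·AAA·ACC·AAA·AAA·ACC·AAA·AAA·ACC·AAA·AAA·ACC·AAA·AAA·ACC·AAA·AAA·ACC·AAA·AAA·ACC·ACC·ACC·ACC·ACC·ACC·ACC·AAA·AAA·ACC·AAA·AAA·ACC·AAA·AAA·ACC·AAA·AAA·ACC·AAA·AAA·ACC·AAA·AAA·BB·BB·BB·BB·BB·BB·BB·BB·BB·BB·BB·BB·BB·BB·BB·BB
    A ↦ ACC
    B ↦ BB
    C ↦ AAA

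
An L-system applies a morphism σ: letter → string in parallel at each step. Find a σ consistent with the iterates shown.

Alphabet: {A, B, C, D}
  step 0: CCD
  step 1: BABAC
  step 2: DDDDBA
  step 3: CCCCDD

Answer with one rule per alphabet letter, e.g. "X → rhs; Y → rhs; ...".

  step 2 ⇒ step 3: DDDDBA ⇒ C·C·C·C·D·D
    A ↦ D
    B ↦ D
    D ↦ C
  step 0 ⇒ step 1: CCD ⇒ BA·BA·C
    C ↦ BA

A->D, B->D, C->BA, D->C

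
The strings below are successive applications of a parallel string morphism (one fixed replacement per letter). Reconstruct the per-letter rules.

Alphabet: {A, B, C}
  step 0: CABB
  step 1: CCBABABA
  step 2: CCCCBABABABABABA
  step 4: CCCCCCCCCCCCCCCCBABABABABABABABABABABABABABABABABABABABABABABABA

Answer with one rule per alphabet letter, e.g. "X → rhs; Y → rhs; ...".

A->BA, B->BA, C->CC

  step 1 ⇒ step 2: CCBABABA ⇒ CC·CC·BA·BA·BA·BA·BA·BA
    A ↦ BA
    B ↦ BA
    C ↦ CC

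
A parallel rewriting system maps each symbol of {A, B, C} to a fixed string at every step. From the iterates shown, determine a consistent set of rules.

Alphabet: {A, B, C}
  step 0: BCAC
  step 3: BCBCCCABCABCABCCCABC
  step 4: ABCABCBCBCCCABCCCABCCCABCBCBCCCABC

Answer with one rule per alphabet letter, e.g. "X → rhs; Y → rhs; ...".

  step 3 ⇒ step 4: BCBCCCABCABCABCCCABC ⇒ A·BC·A·BC·BC·BC·CC·A·BC·CC·A·BC·CC·A·BC·BC·BC·CC·A·BC
    A ↦ CC
    B ↦ A
    C ↦ BC

A->CC, B->A, C->BC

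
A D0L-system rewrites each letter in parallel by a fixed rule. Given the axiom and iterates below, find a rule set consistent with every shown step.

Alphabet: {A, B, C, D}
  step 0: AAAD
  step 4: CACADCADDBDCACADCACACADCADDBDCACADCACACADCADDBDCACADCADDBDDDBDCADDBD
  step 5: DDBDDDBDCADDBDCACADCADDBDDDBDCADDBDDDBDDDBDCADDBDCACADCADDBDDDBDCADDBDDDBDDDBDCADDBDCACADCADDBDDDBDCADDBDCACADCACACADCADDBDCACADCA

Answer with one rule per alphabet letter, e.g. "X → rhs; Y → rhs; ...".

  step 4 ⇒ step 5: CACADCADDBDCACADCACACADCADDBDCACADCACACADCADDBDCACADCADDBDDDBDCADDBD ⇒ D·DBD·D·DBD·CA·D·DBD·CA·CA·D·CA·D·DBD·D·DBD·CA·D·DBD·D·DBD·D·DBD·CA·D·DBD·CA·CA·D·CA·D·DBD·D·DBD·CA·D·DBD·D·DBD·D·DBD·CA·D·DBD·CA·CA·D·CA·D·DBD·D·DBD·CA·D·DBD·CA·CA·D·CA·CA·CA·D·CA·D·DBD·CA·CA·D·CA
    A ↦ DBD
    B ↦ D
    C ↦ D
    D ↦ CA

A->DBD, B->D, C->D, D->CA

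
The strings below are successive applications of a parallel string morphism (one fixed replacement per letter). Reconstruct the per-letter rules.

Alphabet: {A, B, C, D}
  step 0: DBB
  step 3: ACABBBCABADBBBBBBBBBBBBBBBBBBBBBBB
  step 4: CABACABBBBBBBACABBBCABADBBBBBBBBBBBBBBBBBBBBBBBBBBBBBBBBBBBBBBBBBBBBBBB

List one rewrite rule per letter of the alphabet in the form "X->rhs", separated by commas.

  step 3 ⇒ step 4: ACABBBCABADBBBBBBBBBBBBBBBBBBBBBBB ⇒ CAB·A·CAB·BB·BB·BB·A·CAB·BB·CAB·ADB·BB·BB·BB·BB·BB·BB·BB·BB·BB·BB·BB·BB·BB·BB·BB·BB·BB·BB·BB·BB·BB·BB·BB
    A ↦ CAB
    B ↦ BB
    C ↦ A
    D ↦ ADB

A->CAB, B->BB, C->A, D->ADB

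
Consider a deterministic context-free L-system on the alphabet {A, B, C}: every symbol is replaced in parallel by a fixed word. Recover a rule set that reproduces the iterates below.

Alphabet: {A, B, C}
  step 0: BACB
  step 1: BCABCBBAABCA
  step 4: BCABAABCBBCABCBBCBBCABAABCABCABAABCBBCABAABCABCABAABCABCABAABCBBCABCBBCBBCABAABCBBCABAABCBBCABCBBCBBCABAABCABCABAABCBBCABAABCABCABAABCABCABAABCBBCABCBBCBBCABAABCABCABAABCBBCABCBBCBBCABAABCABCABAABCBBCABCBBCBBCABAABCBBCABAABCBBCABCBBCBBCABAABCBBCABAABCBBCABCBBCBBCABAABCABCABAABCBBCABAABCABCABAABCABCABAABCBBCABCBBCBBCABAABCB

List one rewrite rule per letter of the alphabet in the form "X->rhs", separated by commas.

  step 0 ⇒ step 1: BACB ⇒ BCA·BCB·BAA·BCA
    A ↦ BCB
    B ↦ BCA
    C ↦ BAA

A->BCB, B->BCA, C->BAA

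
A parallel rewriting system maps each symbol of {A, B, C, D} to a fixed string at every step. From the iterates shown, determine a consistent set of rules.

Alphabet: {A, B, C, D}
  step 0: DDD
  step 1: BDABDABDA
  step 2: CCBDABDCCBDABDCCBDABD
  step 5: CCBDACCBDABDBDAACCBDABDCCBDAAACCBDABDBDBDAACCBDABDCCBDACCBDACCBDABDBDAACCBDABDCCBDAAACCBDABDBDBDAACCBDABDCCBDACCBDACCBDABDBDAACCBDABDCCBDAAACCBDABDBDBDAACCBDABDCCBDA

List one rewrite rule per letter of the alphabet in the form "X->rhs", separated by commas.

A->BD, B->CC, C->A, D->BDA

  step 1 ⇒ step 2: BDABDABDA ⇒ CC·BDA·BD·CC·BDA·BD·CC·BDA·BD
    A ↦ BD
    B ↦ CC
    D ↦ BDA
    C ↦ A  (constrained at step 2)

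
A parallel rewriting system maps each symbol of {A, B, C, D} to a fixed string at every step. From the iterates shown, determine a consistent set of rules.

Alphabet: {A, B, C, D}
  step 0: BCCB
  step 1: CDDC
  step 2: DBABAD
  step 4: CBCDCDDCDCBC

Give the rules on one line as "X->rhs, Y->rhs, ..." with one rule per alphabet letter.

A->BC, B->C, C->D, D->BA

  step 1 ⇒ step 2: CDDC ⇒ D·BA·BA·D
    C ↦ D
    D ↦ BA
    A ↦ BC  (constrained at step 2)
  step 0 ⇒ step 1: BCCB ⇒ C·D·D·C
    B ↦ C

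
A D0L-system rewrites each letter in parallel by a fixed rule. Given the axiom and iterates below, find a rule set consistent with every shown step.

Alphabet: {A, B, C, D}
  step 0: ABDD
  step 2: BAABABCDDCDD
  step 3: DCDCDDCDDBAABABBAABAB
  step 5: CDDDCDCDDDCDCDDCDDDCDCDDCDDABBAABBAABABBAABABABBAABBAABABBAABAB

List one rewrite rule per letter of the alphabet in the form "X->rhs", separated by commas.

A->CD, B->D, C->BA, D->AB

  step 2 ⇒ step 3: BAABABCDDCDD ⇒ D·CD·CD·D·CD·D·BA·AB·AB·BA·AB·AB
    A ↦ CD
    B ↦ D
    C ↦ BA
    D ↦ AB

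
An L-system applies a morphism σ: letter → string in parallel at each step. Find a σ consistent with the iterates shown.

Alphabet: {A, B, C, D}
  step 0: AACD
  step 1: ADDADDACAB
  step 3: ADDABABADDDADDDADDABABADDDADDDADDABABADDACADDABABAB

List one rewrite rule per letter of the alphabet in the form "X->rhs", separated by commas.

A->ADD, B->D, C->AC, D->AB

  step 0 ⇒ step 1: AACD ⇒ ADD·ADD·AC·AB
    A ↦ ADD
    C ↦ AC
    D ↦ AB
    B ↦ D  (constrained at step 1)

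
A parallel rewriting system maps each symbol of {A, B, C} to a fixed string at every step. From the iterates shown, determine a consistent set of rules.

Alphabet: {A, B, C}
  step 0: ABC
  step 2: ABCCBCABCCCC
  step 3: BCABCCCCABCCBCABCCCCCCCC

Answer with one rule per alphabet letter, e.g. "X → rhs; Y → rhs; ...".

  step 2 ⇒ step 3: ABCCBCABCCCC ⇒ BC·AB·CC·CC·AB·CC·BC·AB·CC·CC·CC·CC
    A ↦ BC
    B ↦ AB
    C ↦ CC

A->BC, B->AB, C->CC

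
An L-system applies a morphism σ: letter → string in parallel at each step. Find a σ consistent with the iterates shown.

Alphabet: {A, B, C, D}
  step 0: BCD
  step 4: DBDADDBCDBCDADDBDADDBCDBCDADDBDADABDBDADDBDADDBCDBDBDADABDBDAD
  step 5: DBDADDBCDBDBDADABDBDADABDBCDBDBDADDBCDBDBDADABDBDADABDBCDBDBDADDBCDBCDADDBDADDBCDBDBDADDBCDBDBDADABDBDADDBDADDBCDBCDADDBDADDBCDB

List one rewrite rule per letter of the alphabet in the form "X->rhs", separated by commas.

A->C, B->DAD, C->AB, D->DB

  step 4 ⇒ step 5: DBDADDBCDBCDADDBDADDBCDBCDADDBDADABDBDADDBDADDBCDBDBDADABDBDAD ⇒ DB·DAD·DB·C·DB·DB·DAD·AB·DB·DAD·AB·DB·C·DB·DB·DAD·DB·C·DB·DB·DAD·AB·DB·DAD·AB·DB·C·DB·DB·DAD·DB·C·DB·C·DAD·DB·DAD·DB·C·DB·DB·DAD·DB·C·DB·DB·DAD·AB·DB·DAD·DB·DAD·DB·C·DB·C·DAD·DB·DAD·DB·C·DB
    A ↦ C
    B ↦ DAD
    C ↦ AB
    D ↦ DB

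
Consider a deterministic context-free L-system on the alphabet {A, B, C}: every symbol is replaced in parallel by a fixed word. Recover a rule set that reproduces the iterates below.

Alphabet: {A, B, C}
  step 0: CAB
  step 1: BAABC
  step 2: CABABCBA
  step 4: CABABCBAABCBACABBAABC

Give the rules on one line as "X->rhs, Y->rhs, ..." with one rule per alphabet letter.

A->AB, B->C, C->BA

  step 1 ⇒ step 2: BAABC ⇒ C·AB·AB·C·BA
    A ↦ AB
    B ↦ C
    C ↦ BA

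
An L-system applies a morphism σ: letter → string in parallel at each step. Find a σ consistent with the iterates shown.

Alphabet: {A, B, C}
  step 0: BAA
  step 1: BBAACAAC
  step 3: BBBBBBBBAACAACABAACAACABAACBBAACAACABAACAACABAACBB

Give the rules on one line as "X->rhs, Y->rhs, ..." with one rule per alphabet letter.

A->AAC, B->BB, C->AB

  step 0 ⇒ step 1: BAA ⇒ BB·AAC·AAC
    A ↦ AAC
    B ↦ BB
    C ↦ AB  (constrained at step 1)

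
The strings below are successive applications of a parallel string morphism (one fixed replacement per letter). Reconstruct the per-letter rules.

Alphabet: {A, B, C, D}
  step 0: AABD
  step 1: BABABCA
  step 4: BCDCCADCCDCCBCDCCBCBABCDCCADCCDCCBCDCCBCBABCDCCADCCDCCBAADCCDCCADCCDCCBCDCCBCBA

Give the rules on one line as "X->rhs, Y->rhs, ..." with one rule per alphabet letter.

  step 0 ⇒ step 1: AABD ⇒ BA·BA·BC·A
    A ↦ BA
    B ↦ BC
    D ↦ A
    C ↦ DCC  (constrained at step 1)

A->BA, B->BC, C->DCC, D->A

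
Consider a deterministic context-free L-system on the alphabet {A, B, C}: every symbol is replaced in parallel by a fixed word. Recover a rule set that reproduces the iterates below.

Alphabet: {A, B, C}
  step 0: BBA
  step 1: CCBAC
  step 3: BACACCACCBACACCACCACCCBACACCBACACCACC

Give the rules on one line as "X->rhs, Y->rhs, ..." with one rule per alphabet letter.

  step 0 ⇒ step 1: BBA ⇒ C·C·BAC
    A ↦ BAC
    B ↦ C
    C ↦ ACC  (constrained at step 1)

A->BAC, B->C, C->ACC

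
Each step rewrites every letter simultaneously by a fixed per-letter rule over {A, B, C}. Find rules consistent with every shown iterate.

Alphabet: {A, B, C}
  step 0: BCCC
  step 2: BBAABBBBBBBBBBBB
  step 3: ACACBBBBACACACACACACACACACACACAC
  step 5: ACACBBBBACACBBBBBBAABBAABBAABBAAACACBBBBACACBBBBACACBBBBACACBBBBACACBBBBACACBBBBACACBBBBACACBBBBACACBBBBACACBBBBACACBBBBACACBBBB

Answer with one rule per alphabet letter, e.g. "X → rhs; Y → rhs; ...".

A->BB, B->AC, C->AA

  step 2 ⇒ step 3: BBAABBBBBBBBBBBB ⇒ AC·AC·BB·BB·AC·AC·AC·AC·AC·AC·AC·AC·AC·AC·AC·AC
    A ↦ BB
    B ↦ AC
    C ↦ AA  (constrained at step 0)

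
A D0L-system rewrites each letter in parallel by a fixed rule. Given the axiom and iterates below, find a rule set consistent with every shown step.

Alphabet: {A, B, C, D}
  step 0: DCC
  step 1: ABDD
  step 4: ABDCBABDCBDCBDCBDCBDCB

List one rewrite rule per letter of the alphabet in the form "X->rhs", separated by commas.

A->CB, B->CB, C->D, D->AB

  step 0 ⇒ step 1: DCC ⇒ AB·D·D
    C ↦ D
    D ↦ AB
    A ↦ CB  (constrained at step 1)
    B ↦ CB  (constrained at step 1)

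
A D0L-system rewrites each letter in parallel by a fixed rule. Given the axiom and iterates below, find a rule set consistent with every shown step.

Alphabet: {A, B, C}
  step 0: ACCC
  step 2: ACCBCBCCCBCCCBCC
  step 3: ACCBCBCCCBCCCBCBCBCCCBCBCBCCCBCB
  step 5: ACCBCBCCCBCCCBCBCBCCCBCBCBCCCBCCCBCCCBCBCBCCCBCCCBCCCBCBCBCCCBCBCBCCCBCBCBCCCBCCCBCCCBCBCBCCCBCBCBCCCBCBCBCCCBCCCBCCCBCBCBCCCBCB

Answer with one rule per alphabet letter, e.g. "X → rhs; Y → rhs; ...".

  step 2 ⇒ step 3: ACCBCBCCCBCCCBCC ⇒ AC·CB·CB·CC·CB·CC·CB·CB·CB·CC·CB·CB·CB·CC·CB·CB
    A ↦ AC
    B ↦ CC
    C ↦ CB

A->AC, B->CC, C->CB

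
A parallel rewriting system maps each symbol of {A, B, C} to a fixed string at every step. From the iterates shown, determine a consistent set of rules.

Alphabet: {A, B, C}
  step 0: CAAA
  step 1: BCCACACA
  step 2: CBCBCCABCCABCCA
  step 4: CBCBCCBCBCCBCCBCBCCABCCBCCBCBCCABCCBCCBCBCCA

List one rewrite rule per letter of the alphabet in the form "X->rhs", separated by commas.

A->CA, B->C, C->BC

  step 1 ⇒ step 2: BCCACACA ⇒ C·BC·BC·CA·BC·CA·BC·CA
    A ↦ CA
    B ↦ C
    C ↦ BC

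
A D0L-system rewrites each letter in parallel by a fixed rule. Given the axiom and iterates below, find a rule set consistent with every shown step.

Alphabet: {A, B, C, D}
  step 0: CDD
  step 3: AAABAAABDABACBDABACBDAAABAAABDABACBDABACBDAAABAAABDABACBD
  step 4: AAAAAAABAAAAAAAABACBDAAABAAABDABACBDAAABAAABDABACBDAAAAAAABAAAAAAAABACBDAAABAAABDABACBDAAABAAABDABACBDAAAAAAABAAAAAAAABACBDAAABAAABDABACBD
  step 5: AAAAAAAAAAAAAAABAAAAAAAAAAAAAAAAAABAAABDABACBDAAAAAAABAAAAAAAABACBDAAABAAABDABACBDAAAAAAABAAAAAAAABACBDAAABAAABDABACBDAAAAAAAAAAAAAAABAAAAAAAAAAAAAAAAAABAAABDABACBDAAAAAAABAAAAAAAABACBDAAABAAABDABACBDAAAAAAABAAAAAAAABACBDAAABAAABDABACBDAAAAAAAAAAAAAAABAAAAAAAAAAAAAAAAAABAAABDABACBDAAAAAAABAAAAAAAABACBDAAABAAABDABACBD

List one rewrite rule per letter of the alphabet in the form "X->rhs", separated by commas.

  step 4 ⇒ step 5: AAAAAAABAAAAAAAABACBDAAABAAABDABACBDAAABAAABDABACBDAAAAAAABAAAAAAAABACBDAAABAAABDABACBDAAABAAABDABACBDAAAAAAABAAAAAAAABACBDAAABAAABDABACBD ⇒ AA·AA·AA·AA·AA·AA·AA·ABA·AA·AA·AA·AA·AA·AA·AA·AA·ABA·AA·BD·ABA·CBD·AA·AA·AA·ABA·AA·AA·AA·ABA·CBD·AA·ABA·AA·BD·ABA·CBD·AA·AA·AA·ABA·AA·AA·AA·ABA·CBD·AA·ABA·AA·BD·ABA·CBD·AA·AA·AA·AA·AA·AA·AA·ABA·AA·AA·AA·AA·AA·AA·AA·AA·ABA·AA·BD·ABA·CBD·AA·AA·AA·ABA·AA·AA·AA·ABA·CBD·AA·ABA·AA·BD·ABA·CBD·AA·AA·AA·ABA·AA·AA·AA·ABA·CBD·AA·ABA·AA·BD·ABA·CBD·AA·AA·AA·AA·AA·AA·AA·ABA·AA·AA·AA·AA·AA·AA·AA·AA·ABA·AA·BD·ABA·CBD·AA·AA·AA·ABA·AA·AA·AA·ABA·CBD·AA·ABA·AA·BD·ABA·CBD
    A ↦ AA
    B ↦ ABA
    C ↦ BD
    D ↦ CBD

A->AA, B->ABA, C->BD, D->CBD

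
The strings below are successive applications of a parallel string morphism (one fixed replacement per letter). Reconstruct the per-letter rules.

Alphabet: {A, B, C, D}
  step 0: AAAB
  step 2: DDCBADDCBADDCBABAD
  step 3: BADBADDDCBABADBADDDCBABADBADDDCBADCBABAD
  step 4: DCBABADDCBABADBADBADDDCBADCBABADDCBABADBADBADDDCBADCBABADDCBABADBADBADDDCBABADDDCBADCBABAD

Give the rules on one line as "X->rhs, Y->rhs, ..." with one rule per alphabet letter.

A->CBA, B->D, C->D, D->BAD

  step 3 ⇒ step 4: BADBADDDCBABADBADDDCBABADBADDDCBADCBABAD ⇒ D·CBA·BAD·D·CBA·BAD·BAD·BAD·D·D·CBA·D·CBA·BAD·D·CBA·BAD·BAD·BAD·D·D·CBA·D·CBA·BAD·D·CBA·BAD·BAD·BAD·D·D·CBA·BAD·D·D·CBA·D·CBA·BAD
    A ↦ CBA
    B ↦ D
    C ↦ D
    D ↦ BAD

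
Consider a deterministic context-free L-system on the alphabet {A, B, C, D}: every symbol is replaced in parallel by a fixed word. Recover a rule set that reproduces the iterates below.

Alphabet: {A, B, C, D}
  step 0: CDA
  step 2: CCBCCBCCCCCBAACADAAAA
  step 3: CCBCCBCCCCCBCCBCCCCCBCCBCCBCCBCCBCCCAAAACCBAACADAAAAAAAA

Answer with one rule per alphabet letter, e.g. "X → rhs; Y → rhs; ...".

A->AA, B->CCC, C->CCB, D->CAD

  step 2 ⇒ step 3: CCBCCBCCCCCBAACADAAAA ⇒ CCB·CCB·CCC·CCB·CCB·CCC·CCB·CCB·CCB·CCB·CCB·CCC·AA·AA·CCB·AA·CAD·AA·AA·AA·AA
    A ↦ AA
    B ↦ CCC
    C ↦ CCB
    D ↦ CAD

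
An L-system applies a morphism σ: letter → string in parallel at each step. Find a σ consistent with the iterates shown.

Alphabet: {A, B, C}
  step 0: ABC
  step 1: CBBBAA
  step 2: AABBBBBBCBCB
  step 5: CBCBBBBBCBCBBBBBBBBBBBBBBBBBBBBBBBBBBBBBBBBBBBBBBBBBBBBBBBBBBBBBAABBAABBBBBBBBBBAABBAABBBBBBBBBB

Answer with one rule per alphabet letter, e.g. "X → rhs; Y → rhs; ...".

  step 1 ⇒ step 2: CBBBAA ⇒ AA·BB·BB·BB·CB·CB
    A ↦ CB
    B ↦ BB
    C ↦ AA

A->CB, B->BB, C->AA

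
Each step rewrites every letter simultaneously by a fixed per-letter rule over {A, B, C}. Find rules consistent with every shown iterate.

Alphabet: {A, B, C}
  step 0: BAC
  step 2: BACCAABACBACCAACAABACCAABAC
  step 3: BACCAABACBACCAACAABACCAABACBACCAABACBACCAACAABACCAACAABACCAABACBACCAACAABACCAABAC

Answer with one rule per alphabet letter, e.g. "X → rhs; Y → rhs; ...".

  step 2 ⇒ step 3: BACCAABACBACCAACAABACCAABAC ⇒ BAC·CAA·BAC·BAC·CAA·CAA·BAC·CAA·BAC·BAC·CAA·BAC·BAC·CAA·CAA·BAC·CAA·CAA·BAC·CAA·BAC·BAC·CAA·CAA·BAC·CAA·BAC
    A ↦ CAA
    B ↦ BAC
    C ↦ BAC

A->CAA, B->BAC, C->BAC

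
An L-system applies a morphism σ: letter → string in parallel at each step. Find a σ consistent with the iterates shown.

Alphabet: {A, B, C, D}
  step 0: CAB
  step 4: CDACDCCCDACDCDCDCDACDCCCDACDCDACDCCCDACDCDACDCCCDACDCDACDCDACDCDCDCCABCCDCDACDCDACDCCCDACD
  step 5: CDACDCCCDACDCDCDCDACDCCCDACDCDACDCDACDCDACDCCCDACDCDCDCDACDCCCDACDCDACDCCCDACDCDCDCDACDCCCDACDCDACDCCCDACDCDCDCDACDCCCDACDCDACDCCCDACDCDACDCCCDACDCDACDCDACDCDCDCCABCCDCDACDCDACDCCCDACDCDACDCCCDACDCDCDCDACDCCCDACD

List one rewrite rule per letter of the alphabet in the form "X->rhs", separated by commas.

A->CC, B->ABC, C->CD, D->ACD

  step 4 ⇒ step 5: CDACDCCCDACDCDCDCDACDCCCDACDCDACDCCCDACDCDACDCCCDACDCDACDCDACDCDCDCCABCCDCDACDCDACDCCCDACD ⇒ CD·ACD·CC·CD·ACD·CD·CD·CD·ACD·CC·CD·ACD·CD·ACD·CD·ACD·CD·ACD·CC·CD·ACD·CD·CD·CD·ACD·CC·CD·ACD·CD·ACD·CC·CD·ACD·CD·CD·CD·ACD·CC·CD·ACD·CD·ACD·CC·CD·ACD·CD·CD·CD·ACD·CC·CD·ACD·CD·ACD·CC·CD·ACD·CD·ACD·CC·CD·ACD·CD·ACD·CD·ACD·CD·CD·CC·ABC·CD·CD·ACD·CD·ACD·CC·CD·ACD·CD·ACD·CC·CD·ACD·CD·CD·CD·ACD·CC·CD·ACD
    A ↦ CC
    B ↦ ABC
    C ↦ CD
    D ↦ ACD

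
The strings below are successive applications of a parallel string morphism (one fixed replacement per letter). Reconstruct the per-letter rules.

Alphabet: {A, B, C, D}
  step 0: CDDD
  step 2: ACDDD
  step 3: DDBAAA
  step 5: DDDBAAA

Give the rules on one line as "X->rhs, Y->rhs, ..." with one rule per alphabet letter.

A->D, B->C, C->DB, D->A

  step 2 ⇒ step 3: ACDDD ⇒ D·DB·A·A·A
    A ↦ D
    C ↦ DB
    D ↦ A
    B ↦ C  (constrained at step 3)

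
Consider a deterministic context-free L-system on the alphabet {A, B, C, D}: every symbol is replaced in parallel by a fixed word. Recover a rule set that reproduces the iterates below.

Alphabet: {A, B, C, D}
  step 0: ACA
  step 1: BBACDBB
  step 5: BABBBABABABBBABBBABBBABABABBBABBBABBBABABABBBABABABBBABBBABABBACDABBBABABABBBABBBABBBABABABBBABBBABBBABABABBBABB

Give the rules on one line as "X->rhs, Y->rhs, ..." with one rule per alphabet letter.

A->BB, B->BA, C->ACD, D->A

  step 0 ⇒ step 1: ACA ⇒ BB·ACD·BB
    A ↦ BB
    C ↦ ACD
    B ↦ BA  (constrained at step 1)
    D ↦ A  (constrained at step 1)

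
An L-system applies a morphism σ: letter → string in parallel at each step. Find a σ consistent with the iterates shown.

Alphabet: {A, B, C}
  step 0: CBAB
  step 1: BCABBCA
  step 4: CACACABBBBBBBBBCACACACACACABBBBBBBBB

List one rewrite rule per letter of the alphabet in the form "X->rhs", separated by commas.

  step 0 ⇒ step 1: CBAB ⇒ B·CA·BB·CA
    A ↦ BB
    B ↦ CA
    C ↦ B

A->BB, B->CA, C->B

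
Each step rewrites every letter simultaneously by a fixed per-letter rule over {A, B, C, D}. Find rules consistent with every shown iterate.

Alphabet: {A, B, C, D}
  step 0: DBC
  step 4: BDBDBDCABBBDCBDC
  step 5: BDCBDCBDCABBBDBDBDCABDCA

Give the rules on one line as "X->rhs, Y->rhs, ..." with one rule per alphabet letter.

  step 4 ⇒ step 5: BDBDBDCABBBDCBDC ⇒ BD·C·BD·C·BD·C·A·BB·BD·BD·BD·C·A·BD·C·A
    A ↦ BB
    B ↦ BD
    C ↦ A
    D ↦ C

A->BB, B->BD, C->A, D->C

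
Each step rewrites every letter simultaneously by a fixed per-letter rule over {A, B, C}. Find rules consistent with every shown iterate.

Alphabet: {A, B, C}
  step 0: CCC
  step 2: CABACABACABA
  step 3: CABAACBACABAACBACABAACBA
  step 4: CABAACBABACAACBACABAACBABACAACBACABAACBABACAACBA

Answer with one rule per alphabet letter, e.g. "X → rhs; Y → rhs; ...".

A->BA, B->AC, C->CA

  step 3 ⇒ step 4: CABAACBACABAACBACABAACBA ⇒ CA·BA·AC·BA·BA·CA·AC·BA·CA·BA·AC·BA·BA·CA·AC·BA·CA·BA·AC·BA·BA·CA·AC·BA
    A ↦ BA
    B ↦ AC
    C ↦ CA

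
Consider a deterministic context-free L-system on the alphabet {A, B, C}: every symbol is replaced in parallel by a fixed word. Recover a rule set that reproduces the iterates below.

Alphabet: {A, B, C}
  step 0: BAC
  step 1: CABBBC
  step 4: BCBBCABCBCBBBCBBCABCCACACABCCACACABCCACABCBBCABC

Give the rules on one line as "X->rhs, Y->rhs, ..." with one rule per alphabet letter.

A->BB, B->CA, C->BC

  step 0 ⇒ step 1: BAC ⇒ CA·BB·BC
    A ↦ BB
    B ↦ CA
    C ↦ BC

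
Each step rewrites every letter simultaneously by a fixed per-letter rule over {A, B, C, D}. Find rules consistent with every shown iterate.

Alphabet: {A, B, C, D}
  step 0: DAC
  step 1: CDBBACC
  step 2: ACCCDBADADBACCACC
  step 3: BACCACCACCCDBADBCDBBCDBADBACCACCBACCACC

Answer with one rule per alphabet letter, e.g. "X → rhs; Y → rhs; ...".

  step 2 ⇒ step 3: ACCCDBADADBACCACC ⇒ B·ACC·ACC·ACC·CDB·AD·B·CDB·B·CDB·AD·B·ACC·ACC·B·ACC·ACC
    A ↦ B
    B ↦ AD
    C ↦ ACC
    D ↦ CDB

A->B, B->AD, C->ACC, D->CDB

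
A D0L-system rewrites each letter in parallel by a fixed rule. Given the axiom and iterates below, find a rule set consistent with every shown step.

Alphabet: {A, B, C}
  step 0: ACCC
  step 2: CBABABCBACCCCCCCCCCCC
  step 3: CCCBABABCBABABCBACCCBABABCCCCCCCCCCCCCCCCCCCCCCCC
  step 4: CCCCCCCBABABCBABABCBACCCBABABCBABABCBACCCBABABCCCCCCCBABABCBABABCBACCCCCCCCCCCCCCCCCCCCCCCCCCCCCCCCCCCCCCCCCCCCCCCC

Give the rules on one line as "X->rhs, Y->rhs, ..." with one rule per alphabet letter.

A->BAB, B->CBA, C->CC

  step 3 ⇒ step 4: CCCBABABCBABABCBACCCBABABCCCCCCCCCCCCCCCCCCCCCCCC ⇒ CC·CC·CC·CBA·BAB·CBA·BAB·CBA·CC·CBA·BAB·CBA·BAB·CBA·CC·CBA·BAB·CC·CC·CC·CBA·BAB·CBA·BAB·CBA·CC·CC·CC·CC·CC·CC·CC·CC·CC·CC·CC·CC·CC·CC·CC·CC·CC·CC·CC·CC·CC·CC·CC·CC
    A ↦ BAB
    B ↦ CBA
    C ↦ CC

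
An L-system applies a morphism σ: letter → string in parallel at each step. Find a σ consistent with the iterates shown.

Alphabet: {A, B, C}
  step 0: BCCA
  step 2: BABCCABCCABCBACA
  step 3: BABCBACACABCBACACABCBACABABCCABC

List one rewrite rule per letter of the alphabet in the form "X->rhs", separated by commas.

A->BC, B->BA, C->CA

  step 2 ⇒ step 3: BABCCABCCABCBACA ⇒ BA·BC·BA·CA·CA·BC·BA·CA·CA·BC·BA·CA·BA·BC·CA·BC
    A ↦ BC
    B ↦ BA
    C ↦ CA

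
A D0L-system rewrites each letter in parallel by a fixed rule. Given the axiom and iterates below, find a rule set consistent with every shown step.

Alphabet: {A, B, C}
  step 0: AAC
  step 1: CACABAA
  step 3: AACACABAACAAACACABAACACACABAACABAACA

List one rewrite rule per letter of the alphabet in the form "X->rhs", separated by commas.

  step 0 ⇒ step 1: AAC ⇒ CA·CA·BAA
    A ↦ CA
    C ↦ BAA
    B ↦ AA  (constrained at step 1)

A->CA, B->AA, C->BAA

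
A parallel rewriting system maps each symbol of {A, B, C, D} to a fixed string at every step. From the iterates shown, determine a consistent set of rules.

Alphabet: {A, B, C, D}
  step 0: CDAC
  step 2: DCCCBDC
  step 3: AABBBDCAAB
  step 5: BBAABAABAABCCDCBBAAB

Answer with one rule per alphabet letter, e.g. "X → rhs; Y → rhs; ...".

A->C, B->DC, C->B, D->AA

  step 2 ⇒ step 3: DCCCBDC ⇒ AA·B·B·B·DC·AA·B
    B ↦ DC
    C ↦ B
    D ↦ AA
    A ↦ C  (constrained at step 0)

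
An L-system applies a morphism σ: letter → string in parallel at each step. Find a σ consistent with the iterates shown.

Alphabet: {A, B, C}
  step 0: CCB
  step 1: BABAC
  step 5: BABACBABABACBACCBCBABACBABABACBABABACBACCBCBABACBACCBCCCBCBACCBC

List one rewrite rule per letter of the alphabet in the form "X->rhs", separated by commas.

A->CBC, B->C, C->BA

  step 0 ⇒ step 1: CCB ⇒ BA·BA·C
    B ↦ C
    C ↦ BA
    A ↦ CBC  (constrained at step 1)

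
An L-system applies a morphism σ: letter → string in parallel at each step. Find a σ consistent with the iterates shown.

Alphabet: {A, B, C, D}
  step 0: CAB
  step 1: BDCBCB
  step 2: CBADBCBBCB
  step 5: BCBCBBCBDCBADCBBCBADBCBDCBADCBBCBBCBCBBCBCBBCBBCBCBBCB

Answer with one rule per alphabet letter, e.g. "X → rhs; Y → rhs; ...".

  step 1 ⇒ step 2: BDCBCB ⇒ CB·AD·B·CB·B·CB
    B ↦ CB
    C ↦ B
    D ↦ AD
  step 0 ⇒ step 1: CAB ⇒ B·DCB·CB
    A ↦ DCB

A->DCB, B->CB, C->B, D->AD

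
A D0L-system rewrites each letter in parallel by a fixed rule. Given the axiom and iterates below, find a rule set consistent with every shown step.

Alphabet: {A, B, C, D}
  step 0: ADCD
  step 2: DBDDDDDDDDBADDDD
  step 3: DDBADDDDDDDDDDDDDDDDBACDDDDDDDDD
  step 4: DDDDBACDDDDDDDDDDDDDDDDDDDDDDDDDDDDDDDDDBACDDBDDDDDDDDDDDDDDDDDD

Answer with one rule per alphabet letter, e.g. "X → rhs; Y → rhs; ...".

A->CD, B->BA, C->DB, D->DD

  step 3 ⇒ step 4: DDBADDDDDDDDDDDDDDDDBACDDDDDDDDD ⇒ DD·DD·BA·CD·DD·DD·DD·DD·DD·DD·DD·DD·DD·DD·DD·DD·DD·DD·DD·DD·BA·CD·DB·DD·DD·DD·DD·DD·DD·DD·DD·DD
    A ↦ CD
    B ↦ BA
    C ↦ DB
    D ↦ DD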